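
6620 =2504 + 4116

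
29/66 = 29/66= 0.44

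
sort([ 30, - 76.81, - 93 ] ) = [- 93 , - 76.81, 30]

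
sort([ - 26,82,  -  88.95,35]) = [-88.95, - 26,  35,82 ] 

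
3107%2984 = 123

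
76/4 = 19 = 19.00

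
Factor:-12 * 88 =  - 2^5 *3^1 *11^1 = - 1056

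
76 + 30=106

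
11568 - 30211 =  - 18643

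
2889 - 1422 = 1467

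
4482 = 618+3864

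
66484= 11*6044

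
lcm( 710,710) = 710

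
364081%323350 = 40731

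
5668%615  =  133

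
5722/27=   211+25/27=211.93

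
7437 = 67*111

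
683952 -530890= 153062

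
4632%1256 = 864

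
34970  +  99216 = 134186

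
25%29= 25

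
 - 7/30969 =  - 7/30969  =  - 0.00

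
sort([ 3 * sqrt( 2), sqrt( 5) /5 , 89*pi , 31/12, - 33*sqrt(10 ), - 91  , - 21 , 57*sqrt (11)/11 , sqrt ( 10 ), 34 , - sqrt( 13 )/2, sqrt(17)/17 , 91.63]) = [-33*sqrt( 10),  -  91, - 21, - sqrt( 13) /2, sqrt( 17) /17, sqrt(5) /5,31/12, sqrt( 10), 3*sqrt( 2),57*sqrt ( 11)/11,34,91.63 , 89*pi] 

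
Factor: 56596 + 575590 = 2^1*43^1  *7351^1 = 632186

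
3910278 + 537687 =4447965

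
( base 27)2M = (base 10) 76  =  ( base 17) 48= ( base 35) 26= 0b1001100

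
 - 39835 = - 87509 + 47674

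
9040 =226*40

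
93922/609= 93922/609  =  154.22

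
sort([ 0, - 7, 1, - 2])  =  [ - 7, - 2,0, 1 ]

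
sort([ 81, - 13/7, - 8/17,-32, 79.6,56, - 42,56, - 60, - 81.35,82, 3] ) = [-81.35,-60, - 42,-32, - 13/7, -8/17,3,56 , 56 , 79.6, 81, 82 ]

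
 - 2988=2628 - 5616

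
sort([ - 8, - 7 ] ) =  [ - 8, - 7 ]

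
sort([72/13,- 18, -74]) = [  -  74,  -  18, 72/13]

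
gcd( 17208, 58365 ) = 9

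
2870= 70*41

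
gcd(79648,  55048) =8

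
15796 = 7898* 2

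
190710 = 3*63570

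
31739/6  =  31739/6 = 5289.83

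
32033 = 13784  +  18249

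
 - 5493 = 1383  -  6876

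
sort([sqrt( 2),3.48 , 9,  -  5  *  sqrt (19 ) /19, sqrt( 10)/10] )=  [-5*sqrt( 19 ) /19,sqrt( 10) /10,sqrt( 2 ), 3.48, 9 ] 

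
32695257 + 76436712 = 109131969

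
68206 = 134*509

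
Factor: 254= 2^1*127^1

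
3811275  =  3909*975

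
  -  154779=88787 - 243566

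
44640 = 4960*9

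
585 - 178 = 407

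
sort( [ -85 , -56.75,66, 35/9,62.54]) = [-85,-56.75 , 35/9,62.54, 66 ]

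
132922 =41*3242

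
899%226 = 221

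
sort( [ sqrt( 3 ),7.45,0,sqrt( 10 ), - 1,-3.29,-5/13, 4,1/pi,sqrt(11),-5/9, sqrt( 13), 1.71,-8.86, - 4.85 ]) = [ - 8.86,  -  4.85, - 3.29,  -  1, - 5/9, - 5/13,0,1/pi, 1.71, sqrt( 3), sqrt(10),sqrt( 11), sqrt(13 ), 4, 7.45 ]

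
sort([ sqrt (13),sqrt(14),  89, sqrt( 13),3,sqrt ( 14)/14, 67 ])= [sqrt( 14)/14,3,sqrt( 13),sqrt( 13 ), sqrt (14), 67 , 89]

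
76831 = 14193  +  62638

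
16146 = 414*39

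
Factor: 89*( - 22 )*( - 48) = 2^5*3^1*11^1*89^1 = 93984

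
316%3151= 316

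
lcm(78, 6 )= 78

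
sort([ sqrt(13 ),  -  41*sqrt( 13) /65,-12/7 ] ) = [-41*sqrt(13 )/65,-12/7, sqrt(13 )]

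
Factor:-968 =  - 2^3*11^2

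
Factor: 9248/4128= 289/129=   3^( - 1)* 17^2 * 43^(-1 )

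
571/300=1 + 271/300= 1.90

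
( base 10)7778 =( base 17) 19F9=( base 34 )6OQ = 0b1111001100010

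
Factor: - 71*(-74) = 2^1*37^1*71^1 =5254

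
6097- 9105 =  - 3008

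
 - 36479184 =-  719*50736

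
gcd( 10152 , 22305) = 3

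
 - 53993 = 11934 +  - 65927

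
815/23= 35 + 10/23=35.43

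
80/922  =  40/461 = 0.09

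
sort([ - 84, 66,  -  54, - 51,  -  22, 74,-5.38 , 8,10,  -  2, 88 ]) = [ - 84, - 54,-51 ,-22,  -  5.38, - 2,8,10, 66,74,88] 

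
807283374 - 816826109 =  - 9542735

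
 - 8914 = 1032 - 9946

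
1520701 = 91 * 16711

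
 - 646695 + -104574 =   -  751269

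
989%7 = 2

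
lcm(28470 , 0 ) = 0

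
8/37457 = 8/37457 = 0.00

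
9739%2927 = 958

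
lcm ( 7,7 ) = 7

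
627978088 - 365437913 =262540175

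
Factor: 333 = 3^2 *37^1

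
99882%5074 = 3476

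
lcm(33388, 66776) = 66776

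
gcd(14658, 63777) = 21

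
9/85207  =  9/85207 = 0.00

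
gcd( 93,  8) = 1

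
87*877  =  76299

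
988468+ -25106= 963362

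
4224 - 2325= 1899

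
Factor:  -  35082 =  - 2^1 * 3^2*1949^1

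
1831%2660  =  1831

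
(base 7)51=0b100100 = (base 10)36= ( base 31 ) 15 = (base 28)18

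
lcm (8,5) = 40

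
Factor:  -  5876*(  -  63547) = 373402172  =  2^2*11^1*13^1  *  53^1*109^1*113^1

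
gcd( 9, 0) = 9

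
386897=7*55271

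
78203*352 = 27527456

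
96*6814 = 654144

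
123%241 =123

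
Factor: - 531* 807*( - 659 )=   3^3 * 59^1 * 269^1 * 659^1  =  282392703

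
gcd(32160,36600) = 120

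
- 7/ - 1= 7 + 0/1 = 7.00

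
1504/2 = 752 = 752.00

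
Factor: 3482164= 2^2*7^1*124363^1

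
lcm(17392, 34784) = 34784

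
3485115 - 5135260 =-1650145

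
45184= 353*128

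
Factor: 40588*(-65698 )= - 2666550424 = - 2^3* 73^1*107^1*139^1*307^1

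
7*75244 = 526708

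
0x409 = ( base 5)13113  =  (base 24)1j1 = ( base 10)1033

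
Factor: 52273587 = 3^1 * 59^1 * 281^1*1051^1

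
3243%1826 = 1417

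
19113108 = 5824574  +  13288534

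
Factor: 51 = 3^1*17^1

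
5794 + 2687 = 8481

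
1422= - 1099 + 2521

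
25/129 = 25/129 = 0.19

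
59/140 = 59/140 = 0.42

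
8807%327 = 305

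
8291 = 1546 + 6745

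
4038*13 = 52494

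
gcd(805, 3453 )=1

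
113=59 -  - 54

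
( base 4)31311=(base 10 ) 885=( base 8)1565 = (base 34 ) q1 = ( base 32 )rl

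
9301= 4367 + 4934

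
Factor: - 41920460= -2^2*5^1*19^1*107^1*1031^1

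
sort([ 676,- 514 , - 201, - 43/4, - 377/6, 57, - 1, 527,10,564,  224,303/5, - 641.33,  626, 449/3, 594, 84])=[ - 641.33, - 514, - 201, - 377/6, - 43/4, - 1,  10,57, 303/5, 84, 449/3, 224, 527,  564,  594, 626, 676]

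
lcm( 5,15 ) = 15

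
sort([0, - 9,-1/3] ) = [ - 9, - 1/3, 0] 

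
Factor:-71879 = -71879^1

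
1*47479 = 47479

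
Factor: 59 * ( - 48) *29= -2^4 *3^1 * 29^1*59^1= - 82128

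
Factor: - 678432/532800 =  - 191/150 = -2^(- 1)  *  3^( - 1)*5^(-2)*191^1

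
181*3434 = 621554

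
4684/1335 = 3 + 679/1335 = 3.51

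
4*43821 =175284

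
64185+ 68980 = 133165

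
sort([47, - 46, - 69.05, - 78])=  [ - 78,-69.05, - 46,47] 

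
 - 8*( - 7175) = 57400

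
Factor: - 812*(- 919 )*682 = 2^3*7^1*11^1*29^1*31^1*919^1 = 508927496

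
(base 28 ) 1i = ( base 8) 56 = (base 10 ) 46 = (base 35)1b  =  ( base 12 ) 3A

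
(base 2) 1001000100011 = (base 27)69q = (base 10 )4643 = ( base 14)1999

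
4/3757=4/3757 = 0.00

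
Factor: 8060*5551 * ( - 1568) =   -  2^7*5^1*7^3*13^2*31^1*61^1 = - 70153982080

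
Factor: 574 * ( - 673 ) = -2^1 * 7^1*41^1 * 673^1 = -386302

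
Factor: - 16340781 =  - 3^1*5446927^1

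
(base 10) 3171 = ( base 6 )22403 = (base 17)ag9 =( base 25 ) 51L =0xC63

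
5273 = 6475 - 1202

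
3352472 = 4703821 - 1351349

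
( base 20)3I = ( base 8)116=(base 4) 1032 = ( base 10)78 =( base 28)2m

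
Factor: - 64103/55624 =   -  2^(-3) * 13^1*17^(-1)*409^ ( - 1)*4931^1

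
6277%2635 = 1007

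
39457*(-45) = -1775565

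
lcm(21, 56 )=168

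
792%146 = 62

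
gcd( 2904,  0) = 2904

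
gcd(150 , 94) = 2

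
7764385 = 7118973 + 645412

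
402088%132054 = 5926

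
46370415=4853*9555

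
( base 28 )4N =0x87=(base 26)55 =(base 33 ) 43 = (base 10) 135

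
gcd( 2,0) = 2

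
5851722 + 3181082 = 9032804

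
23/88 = 23/88 = 0.26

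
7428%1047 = 99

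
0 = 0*5498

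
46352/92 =11588/23 = 503.83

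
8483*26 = 220558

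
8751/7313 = 8751/7313 = 1.20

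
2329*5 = 11645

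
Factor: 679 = 7^1*97^1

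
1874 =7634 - 5760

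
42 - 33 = 9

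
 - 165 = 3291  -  3456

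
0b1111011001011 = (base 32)7mb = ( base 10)7883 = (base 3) 101210222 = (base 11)5A17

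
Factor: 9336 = 2^3*3^1*389^1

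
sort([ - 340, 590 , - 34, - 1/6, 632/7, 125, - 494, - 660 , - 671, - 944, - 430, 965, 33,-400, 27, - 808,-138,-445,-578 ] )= [-944, - 808, - 671,-660,-578,-494,-445, - 430, - 400,-340, - 138, -34, -1/6, 27  ,  33, 632/7,125, 590,965]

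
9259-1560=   7699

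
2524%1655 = 869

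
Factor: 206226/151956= 19/14 = 2^(-1)*7^ ( - 1 ) * 19^1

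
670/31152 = 335/15576 =0.02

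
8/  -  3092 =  - 1 + 771/773 = - 0.00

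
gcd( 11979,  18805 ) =1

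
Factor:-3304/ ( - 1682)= 1652/841 = 2^2 * 7^1*29^( - 2)*59^1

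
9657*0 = 0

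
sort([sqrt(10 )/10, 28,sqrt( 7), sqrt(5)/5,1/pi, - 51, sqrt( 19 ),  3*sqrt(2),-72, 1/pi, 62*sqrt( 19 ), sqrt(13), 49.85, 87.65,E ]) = [ - 72, - 51, sqrt(10 ) /10, 1/pi, 1/pi,sqrt (5) /5, sqrt( 7),E,sqrt( 13), 3*sqrt( 2), sqrt(19),28 , 49.85, 87.65, 62*sqrt (19) ]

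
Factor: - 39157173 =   -  3^2 * 11^2 * 41^1*877^1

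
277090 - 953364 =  - 676274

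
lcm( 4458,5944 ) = 17832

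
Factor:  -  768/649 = - 2^8 * 3^1 * 11^(-1) *59^(- 1) 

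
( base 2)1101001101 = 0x34d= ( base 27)148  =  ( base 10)845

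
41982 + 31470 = 73452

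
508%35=18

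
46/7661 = 46/7661 = 0.01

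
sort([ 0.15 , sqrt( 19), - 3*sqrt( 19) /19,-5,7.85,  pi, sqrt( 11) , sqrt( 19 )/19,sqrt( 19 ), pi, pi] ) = [-5,-3*sqrt ( 19)/19 , 0.15,sqrt(19 )/19,  pi,pi, pi,sqrt(11),sqrt(19),  sqrt( 19 ), 7.85 ]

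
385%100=85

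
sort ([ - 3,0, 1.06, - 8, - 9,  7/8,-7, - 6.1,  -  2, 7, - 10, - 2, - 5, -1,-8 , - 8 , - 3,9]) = [ - 10,-9,-8, - 8, - 8, - 7, - 6.1, - 5, - 3, - 3, - 2, - 2,-1 , 0  ,  7/8,1.06,7, 9 ] 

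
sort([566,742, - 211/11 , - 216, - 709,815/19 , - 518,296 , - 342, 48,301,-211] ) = [ - 709,-518, -342  ,- 216, - 211,  -  211/11, 815/19,48,296,301,  566,742 ] 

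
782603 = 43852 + 738751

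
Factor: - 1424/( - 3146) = 2^3*11^ (  -  2 )*13^( - 1 )*89^1 = 712/1573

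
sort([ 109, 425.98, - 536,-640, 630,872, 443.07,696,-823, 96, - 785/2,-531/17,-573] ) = [-823, - 640, - 573, - 536, - 785/2, -531/17,  96,109, 425.98,443.07,630,696,872] 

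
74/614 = 37/307 = 0.12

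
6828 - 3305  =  3523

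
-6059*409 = -2478131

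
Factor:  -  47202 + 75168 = 27966 = 2^1*3^1*59^1*79^1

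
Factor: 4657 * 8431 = 4657^1*8431^1 = 39263167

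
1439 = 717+722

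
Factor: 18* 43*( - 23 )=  - 2^1*3^2*23^1*43^1  =  - 17802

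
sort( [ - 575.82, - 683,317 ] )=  [ - 683 , - 575.82,317]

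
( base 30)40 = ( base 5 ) 440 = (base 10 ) 120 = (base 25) 4k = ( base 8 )170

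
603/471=1 + 44/157 = 1.28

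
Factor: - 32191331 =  -191^1*168541^1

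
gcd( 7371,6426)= 189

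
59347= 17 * 3491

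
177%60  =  57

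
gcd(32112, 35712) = 144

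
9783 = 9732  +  51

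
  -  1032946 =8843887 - 9876833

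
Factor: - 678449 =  - 131^1*5179^1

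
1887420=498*3790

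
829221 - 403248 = 425973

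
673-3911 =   -  3238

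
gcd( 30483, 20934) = 9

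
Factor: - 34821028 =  - 2^2*11^1*791387^1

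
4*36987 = 147948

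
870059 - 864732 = 5327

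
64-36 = 28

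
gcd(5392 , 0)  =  5392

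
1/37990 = 1/37990 =0.00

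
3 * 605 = 1815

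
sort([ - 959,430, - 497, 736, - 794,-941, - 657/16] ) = [ - 959, - 941, - 794, - 497,-657/16, 430,  736]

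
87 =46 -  - 41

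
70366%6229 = 1847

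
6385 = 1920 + 4465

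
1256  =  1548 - 292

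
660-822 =-162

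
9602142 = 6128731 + 3473411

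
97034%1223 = 417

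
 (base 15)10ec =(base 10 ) 3597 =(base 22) 79b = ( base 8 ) 7015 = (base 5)103342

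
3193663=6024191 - 2830528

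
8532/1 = 8532 = 8532.00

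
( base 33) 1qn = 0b11110110010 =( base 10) 1970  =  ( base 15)8b5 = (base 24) 3a2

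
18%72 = 18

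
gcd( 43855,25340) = 35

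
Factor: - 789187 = - 7^1*112741^1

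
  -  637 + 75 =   -  562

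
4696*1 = 4696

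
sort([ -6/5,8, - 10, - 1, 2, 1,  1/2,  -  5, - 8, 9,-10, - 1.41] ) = [- 10,  -  10, - 8, - 5 ,-1.41, - 6/5, - 1,  1/2, 1,2, 8, 9]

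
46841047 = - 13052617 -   -  59893664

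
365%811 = 365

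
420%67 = 18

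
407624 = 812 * 502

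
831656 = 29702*28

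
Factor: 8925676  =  2^2  *  47^1*197^1*241^1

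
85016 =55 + 84961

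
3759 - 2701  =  1058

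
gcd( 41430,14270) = 10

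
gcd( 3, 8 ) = 1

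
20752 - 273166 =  - 252414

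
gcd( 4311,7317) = 9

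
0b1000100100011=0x1123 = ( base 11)3329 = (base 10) 4387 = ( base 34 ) 3R1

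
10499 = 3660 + 6839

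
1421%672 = 77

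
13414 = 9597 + 3817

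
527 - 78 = 449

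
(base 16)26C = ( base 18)1g8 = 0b1001101100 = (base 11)514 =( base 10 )620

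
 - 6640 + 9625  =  2985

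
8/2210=4/1105 = 0.00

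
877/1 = 877 = 877.00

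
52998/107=495 + 33/107 = 495.31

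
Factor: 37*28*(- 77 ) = -79772 = -2^2*7^2*11^1*37^1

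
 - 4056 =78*(-52 ) 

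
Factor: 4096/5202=2^11 * 3^(-2)*17^( - 2 ) = 2048/2601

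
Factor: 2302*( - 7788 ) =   -  2^3*3^1*  11^1*59^1*1151^1 = - 17927976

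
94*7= 658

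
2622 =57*46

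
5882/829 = 7 + 79/829 = 7.10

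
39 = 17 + 22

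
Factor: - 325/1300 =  - 1/4 = - 2^(-2 ) 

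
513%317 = 196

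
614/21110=307/10555 =0.03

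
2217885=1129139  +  1088746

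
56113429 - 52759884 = 3353545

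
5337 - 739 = 4598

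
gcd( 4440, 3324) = 12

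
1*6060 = 6060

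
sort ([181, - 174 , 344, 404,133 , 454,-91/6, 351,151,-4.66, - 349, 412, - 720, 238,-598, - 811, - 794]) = [ - 811,-794, - 720, - 598, - 349,-174 , - 91/6 , - 4.66,  133, 151  ,  181, 238,344,351, 404, 412, 454 ]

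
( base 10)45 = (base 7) 63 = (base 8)55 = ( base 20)25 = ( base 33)1c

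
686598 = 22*31209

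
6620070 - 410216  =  6209854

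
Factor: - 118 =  - 2^1*59^1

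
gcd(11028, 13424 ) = 4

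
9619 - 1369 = 8250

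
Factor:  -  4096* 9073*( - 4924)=182990651392  =  2^14*43^1*211^1  *1231^1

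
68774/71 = 68774/71 = 968.65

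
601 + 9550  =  10151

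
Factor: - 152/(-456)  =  3^(-1 ) = 1/3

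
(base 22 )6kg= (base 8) 6440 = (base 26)4p6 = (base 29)3sp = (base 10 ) 3360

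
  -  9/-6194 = 9/6194 = 0.00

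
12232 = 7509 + 4723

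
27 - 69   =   - 42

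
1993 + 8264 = 10257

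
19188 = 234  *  82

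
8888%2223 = 2219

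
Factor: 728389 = 71^1*10259^1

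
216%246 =216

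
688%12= 4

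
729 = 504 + 225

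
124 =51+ 73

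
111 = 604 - 493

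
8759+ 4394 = 13153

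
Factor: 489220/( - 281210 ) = -2^1*401^1*461^( - 1 )= - 802/461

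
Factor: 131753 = 359^1*367^1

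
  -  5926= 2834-8760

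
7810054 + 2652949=10463003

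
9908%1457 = 1166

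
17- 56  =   - 39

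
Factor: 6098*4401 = 26837298 = 2^1*3^3*163^1*3049^1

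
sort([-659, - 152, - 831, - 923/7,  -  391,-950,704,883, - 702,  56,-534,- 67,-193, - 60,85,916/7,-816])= [-950, - 831, - 816,-702, - 659, - 534,-391,- 193,  -  152,  -  923/7,-67,-60,56 , 85,916/7, 704  ,  883 ]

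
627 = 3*209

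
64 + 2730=2794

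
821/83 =9+74/83 = 9.89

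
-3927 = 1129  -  5056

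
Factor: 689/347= 13^1*53^1*347^( - 1)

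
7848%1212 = 576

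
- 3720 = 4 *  ( - 930)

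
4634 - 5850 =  - 1216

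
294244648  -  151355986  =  142888662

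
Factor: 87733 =59^1* 1487^1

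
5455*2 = 10910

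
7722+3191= 10913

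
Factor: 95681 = 163^1*587^1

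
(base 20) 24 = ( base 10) 44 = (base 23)1L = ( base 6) 112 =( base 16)2C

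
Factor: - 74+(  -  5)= -79^1  =  -79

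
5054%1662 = 68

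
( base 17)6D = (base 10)115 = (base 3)11021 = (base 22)55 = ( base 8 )163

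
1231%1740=1231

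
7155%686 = 295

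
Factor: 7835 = 5^1* 1567^1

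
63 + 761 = 824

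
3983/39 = 3983/39  =  102.13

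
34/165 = 34/165= 0.21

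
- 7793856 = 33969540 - 41763396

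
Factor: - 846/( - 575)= 2^1 * 3^2*5^( - 2 )*23^( - 1 )*47^1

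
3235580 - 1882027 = 1353553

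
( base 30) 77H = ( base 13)2c81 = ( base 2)1100101111111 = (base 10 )6527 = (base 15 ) 1e02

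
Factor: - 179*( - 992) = 177568  =  2^5*  31^1 *179^1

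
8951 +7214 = 16165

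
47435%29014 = 18421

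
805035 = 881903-76868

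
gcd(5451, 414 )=69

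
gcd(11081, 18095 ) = 7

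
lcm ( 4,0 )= 0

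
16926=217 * 78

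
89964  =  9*9996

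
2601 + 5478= 8079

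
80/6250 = 8/625 = 0.01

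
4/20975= 4/20975=0.00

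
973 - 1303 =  - 330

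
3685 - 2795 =890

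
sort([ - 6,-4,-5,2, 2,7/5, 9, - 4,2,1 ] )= [ - 6, - 5,-4,  -  4,1,7/5, 2,2, 2, 9]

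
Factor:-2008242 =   -  2^1 * 3^2*31^1 * 59^1*61^1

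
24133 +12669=36802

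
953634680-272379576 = 681255104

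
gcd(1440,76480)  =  160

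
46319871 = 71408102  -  25088231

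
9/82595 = 9/82595 = 0.00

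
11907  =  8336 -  - 3571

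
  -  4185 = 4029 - 8214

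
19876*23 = 457148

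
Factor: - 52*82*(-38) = 162032 = 2^4*13^1* 19^1*41^1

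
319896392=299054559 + 20841833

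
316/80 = 79/20  =  3.95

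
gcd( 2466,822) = 822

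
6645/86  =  6645/86 = 77.27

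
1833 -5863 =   -  4030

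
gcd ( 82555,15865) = 95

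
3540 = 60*59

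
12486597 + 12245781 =24732378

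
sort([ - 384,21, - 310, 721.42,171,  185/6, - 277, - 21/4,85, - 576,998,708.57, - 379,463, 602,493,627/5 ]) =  [ - 576,-384, - 379, -310 , - 277, - 21/4,  21,185/6,85,627/5,171,463, 493,  602, 708.57, 721.42,  998 ]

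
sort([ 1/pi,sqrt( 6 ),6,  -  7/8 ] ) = [-7/8,1/pi,sqrt(6), 6] 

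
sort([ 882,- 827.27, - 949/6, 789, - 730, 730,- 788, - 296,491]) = [ - 827.27,-788, - 730, - 296, - 949/6,491, 730, 789,882]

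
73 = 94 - 21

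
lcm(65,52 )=260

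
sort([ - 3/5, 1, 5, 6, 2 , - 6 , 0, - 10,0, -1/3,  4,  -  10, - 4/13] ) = [ - 10, - 10, - 6 ,- 3/5, - 1/3 , - 4/13,0, 0, 1, 2,  4 , 5 , 6] 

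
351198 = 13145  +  338053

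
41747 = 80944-39197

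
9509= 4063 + 5446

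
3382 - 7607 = - 4225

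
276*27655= 7632780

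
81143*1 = 81143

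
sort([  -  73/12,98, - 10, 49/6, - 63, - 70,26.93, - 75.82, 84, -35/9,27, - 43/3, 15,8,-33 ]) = [ - 75.82, - 70 , - 63 , - 33,  -  43/3, - 10, - 73/12, - 35/9, 8, 49/6, 15, 26.93, 27,84, 98] 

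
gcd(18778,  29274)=82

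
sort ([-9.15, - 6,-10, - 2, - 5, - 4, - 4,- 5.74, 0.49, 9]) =[ - 10, - 9.15, - 6, - 5.74, - 5, - 4, - 4, - 2, 0.49, 9]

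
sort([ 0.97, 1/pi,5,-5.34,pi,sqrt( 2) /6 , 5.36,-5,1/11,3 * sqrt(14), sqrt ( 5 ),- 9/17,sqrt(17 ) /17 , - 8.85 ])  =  [-8.85,  -  5.34, - 5,  -  9/17,1/11,sqrt( 2 )/6, sqrt (17 )/17,1/pi,0.97,sqrt (5 ),pi, 5,5.36,3*sqrt (14 ) ] 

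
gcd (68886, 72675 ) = 9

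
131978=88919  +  43059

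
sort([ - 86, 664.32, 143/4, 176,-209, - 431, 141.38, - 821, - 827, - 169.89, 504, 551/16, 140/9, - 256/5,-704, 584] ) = [-827,-821,-704, - 431,-209, - 169.89, - 86, - 256/5,140/9,551/16 , 143/4, 141.38  ,  176,504, 584, 664.32 ] 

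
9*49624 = 446616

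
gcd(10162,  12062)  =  2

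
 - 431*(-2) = 862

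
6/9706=3/4853 = 0.00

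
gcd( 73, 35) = 1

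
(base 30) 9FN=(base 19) 14e4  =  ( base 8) 20575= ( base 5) 233243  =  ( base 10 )8573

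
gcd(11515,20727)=2303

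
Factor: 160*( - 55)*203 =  -2^5*5^2*7^1* 11^1  *29^1 = - 1786400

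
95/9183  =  95/9183 = 0.01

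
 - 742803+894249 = 151446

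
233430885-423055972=- 189625087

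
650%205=35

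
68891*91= 6269081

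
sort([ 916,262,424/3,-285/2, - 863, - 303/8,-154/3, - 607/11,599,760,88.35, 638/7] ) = [ - 863, -285/2,- 607/11  , - 154/3, - 303/8,88.35,638/7,424/3, 262 , 599,760,  916]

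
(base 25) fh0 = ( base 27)DBQ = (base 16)2648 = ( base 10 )9800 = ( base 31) a64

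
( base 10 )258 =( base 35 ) 7D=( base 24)ai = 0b100000010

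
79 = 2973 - 2894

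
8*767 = 6136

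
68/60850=34/30425 = 0.00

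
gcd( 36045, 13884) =267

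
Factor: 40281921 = 3^3 * 71^1*21013^1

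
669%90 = 39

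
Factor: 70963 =29^1* 2447^1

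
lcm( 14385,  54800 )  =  1150800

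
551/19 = 29=29.00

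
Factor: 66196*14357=2^2* 7^2 * 13^1*19^1 * 67^1*293^1= 950375972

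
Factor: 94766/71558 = 7^2*37^(-1) = 49/37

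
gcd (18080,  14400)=160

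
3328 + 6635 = 9963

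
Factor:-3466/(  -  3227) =2^1*7^(  -  1) * 461^( - 1 )*1733^1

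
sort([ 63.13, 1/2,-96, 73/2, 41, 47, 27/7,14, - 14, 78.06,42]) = [-96, - 14, 1/2, 27/7, 14, 73/2, 41, 42, 47, 63.13, 78.06]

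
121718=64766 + 56952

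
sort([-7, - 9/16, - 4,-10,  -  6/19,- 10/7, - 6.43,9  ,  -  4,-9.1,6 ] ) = [ - 10,  -  9.1, - 7, - 6.43, - 4,  -  4, - 10/7, - 9/16,-6/19,6,9 ] 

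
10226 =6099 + 4127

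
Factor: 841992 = 2^3*3^1 *35083^1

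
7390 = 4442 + 2948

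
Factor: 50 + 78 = 2^7 = 128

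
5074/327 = 5074/327   =  15.52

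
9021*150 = 1353150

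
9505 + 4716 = 14221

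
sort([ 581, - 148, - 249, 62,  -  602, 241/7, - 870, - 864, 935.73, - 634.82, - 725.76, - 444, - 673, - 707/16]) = [- 870, - 864, - 725.76, - 673, - 634.82, - 602,  -  444, - 249, - 148, - 707/16 , 241/7, 62, 581, 935.73 ] 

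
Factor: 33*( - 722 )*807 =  - 2^1*3^2 * 11^1*19^2*269^1 = - 19227582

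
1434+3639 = 5073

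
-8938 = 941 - 9879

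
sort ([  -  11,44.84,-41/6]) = [- 11, - 41/6,44.84]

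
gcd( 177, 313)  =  1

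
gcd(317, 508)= 1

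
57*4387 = 250059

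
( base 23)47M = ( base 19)670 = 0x8FB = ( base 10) 2299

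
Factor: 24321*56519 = 1374598599= 3^1*11^2*67^1*56519^1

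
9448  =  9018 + 430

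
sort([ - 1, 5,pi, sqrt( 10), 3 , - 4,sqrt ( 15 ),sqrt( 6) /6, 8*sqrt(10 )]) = [  -  4, - 1,  sqrt(6 )/6 , 3,pi, sqrt(10), sqrt(15 ), 5,8*sqrt( 10) ]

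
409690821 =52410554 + 357280267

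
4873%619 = 540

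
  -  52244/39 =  - 1340 + 16/39=- 1339.59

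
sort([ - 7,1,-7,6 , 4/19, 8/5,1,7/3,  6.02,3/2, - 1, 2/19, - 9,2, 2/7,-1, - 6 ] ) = [  -  9,  -  7,  -  7,- 6,  -  1,-1,2/19,4/19,2/7, 1,1, 3/2,  8/5,2,7/3,6, 6.02 ]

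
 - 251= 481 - 732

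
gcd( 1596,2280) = 228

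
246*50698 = 12471708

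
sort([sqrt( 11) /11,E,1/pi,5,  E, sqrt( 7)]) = [sqrt(11)/11,  1/pi,sqrt(7 ) , E, E,5] 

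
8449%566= 525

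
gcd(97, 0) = 97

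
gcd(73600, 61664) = 32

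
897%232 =201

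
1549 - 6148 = -4599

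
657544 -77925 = 579619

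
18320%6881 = 4558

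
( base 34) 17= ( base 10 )41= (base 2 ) 101001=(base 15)2b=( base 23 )1i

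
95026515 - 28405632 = 66620883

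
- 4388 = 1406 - 5794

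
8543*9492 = 81090156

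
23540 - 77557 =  - 54017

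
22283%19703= 2580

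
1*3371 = 3371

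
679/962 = 679/962 = 0.71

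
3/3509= 3/3509 = 0.00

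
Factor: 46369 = 89^1*521^1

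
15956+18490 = 34446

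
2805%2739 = 66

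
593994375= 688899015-94904640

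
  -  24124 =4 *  ( - 6031)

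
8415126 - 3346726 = 5068400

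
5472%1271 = 388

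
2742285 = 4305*637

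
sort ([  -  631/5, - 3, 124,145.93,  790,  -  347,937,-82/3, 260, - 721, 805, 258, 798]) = [ - 721, - 347, - 631/5, - 82/3  , - 3, 124,  145.93, 258, 260, 790, 798, 805 , 937 ]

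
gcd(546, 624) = 78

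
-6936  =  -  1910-5026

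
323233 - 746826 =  - 423593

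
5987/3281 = 5987/3281  =  1.82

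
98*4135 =405230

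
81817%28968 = 23881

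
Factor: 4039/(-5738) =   -  2^ ( - 1 )*7^1*19^(  -  1)*151^ ( - 1)*577^1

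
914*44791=40938974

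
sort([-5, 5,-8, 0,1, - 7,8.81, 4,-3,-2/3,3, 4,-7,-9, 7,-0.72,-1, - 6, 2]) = [-9, - 8,  -  7,-7, - 6, - 5,-3, - 1, - 0.72,-2/3,0,1,2,3,  4, 4, 5,7,8.81] 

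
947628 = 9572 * 99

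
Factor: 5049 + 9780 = 3^1 * 4943^1 = 14829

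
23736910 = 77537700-53800790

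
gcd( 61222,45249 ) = 1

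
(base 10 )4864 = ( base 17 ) ge2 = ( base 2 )1001100000000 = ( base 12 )2994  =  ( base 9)6604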